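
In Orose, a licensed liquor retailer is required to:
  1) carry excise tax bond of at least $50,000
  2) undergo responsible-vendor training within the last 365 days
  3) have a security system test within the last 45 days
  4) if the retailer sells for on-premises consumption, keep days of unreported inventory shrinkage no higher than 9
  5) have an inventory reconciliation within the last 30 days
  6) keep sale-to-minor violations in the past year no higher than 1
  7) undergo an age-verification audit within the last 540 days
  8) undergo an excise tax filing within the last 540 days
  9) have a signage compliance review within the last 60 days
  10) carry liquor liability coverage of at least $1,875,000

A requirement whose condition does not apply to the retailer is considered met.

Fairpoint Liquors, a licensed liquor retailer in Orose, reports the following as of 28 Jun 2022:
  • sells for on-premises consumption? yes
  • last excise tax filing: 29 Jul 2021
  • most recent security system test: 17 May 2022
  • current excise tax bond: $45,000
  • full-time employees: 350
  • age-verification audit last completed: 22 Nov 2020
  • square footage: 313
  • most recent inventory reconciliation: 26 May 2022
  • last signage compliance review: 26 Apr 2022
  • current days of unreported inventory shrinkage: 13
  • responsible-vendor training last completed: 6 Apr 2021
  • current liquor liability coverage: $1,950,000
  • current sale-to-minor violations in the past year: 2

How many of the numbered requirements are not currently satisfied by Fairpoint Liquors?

1. excise tax bond $45,000 < $50,000 → not met
2. responsible-vendor training 448 days ago vs limit 365 → not met
3. security system test 42 days ago vs limit 45 → met
4. condition 'sells for on-premises consumption' holds; days of unreported inventory shrinkage 13 > 9 → not met
5. inventory reconciliation 33 days ago vs limit 30 → not met
6. sale-to-minor violations in the past year 2 > 1 → not met
7. age-verification audit 583 days ago vs limit 540 → not met
8. excise tax filing 334 days ago vs limit 540 → met
9. signage compliance review 63 days ago vs limit 60 → not met
10. liquor liability coverage $1,950,000 ≥ $1,875,000 → met
Not met: 7 of 10

7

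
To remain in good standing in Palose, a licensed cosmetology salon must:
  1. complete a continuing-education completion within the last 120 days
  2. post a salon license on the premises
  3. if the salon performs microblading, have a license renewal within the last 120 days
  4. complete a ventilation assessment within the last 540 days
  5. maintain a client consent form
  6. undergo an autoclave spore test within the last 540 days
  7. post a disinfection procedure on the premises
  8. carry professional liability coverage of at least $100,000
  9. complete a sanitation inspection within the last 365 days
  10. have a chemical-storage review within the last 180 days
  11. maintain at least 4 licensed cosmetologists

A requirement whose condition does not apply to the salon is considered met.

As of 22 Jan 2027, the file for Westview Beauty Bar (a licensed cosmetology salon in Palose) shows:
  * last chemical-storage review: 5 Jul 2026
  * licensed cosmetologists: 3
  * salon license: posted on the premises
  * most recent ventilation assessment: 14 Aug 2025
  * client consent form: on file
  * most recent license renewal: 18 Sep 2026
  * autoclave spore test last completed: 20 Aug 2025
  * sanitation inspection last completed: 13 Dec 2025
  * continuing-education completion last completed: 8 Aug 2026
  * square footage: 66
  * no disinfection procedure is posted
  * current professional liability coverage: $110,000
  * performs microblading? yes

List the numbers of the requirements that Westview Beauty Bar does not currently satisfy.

1. continuing-education completion 167 days ago vs limit 120 → not met
2. salon license present → met
3. condition 'performs microblading' holds; license renewal 126 days ago vs limit 120 → not met
4. ventilation assessment 526 days ago vs limit 540 → met
5. client consent form present → met
6. autoclave spore test 520 days ago vs limit 540 → met
7. disinfection procedure absent → not met
8. professional liability coverage $110,000 ≥ $100,000 → met
9. sanitation inspection 405 days ago vs limit 365 → not met
10. chemical-storage review 201 days ago vs limit 180 → not met
11. licensed cosmetologists 3 < 4 → not met
Not met: 1, 3, 7, 9, 10, 11

1, 3, 7, 9, 10, 11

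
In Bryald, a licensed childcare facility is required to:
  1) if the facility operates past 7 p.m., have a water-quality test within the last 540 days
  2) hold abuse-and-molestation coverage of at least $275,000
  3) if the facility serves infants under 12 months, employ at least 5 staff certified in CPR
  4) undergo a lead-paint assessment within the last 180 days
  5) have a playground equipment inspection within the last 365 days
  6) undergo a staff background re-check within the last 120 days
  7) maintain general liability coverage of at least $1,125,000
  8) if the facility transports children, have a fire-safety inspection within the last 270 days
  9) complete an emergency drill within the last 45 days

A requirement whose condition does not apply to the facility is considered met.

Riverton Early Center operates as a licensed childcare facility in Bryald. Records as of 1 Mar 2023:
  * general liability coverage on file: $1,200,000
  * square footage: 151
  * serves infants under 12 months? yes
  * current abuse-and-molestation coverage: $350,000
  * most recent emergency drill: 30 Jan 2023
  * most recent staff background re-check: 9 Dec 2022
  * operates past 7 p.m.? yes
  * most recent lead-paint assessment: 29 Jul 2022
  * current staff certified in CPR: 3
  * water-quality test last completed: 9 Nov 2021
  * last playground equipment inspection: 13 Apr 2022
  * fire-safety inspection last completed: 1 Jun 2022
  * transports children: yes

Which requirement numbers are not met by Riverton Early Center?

1. condition 'operates past 7 p.m.' holds; water-quality test 477 days ago vs limit 540 → met
2. abuse-and-molestation coverage $350,000 ≥ $275,000 → met
3. condition 'serves infants under 12 months' holds; staff certified in CPR 3 < 5 → not met
4. lead-paint assessment 215 days ago vs limit 180 → not met
5. playground equipment inspection 322 days ago vs limit 365 → met
6. staff background re-check 82 days ago vs limit 120 → met
7. general liability coverage $1,200,000 ≥ $1,125,000 → met
8. condition 'transports children' holds; fire-safety inspection 273 days ago vs limit 270 → not met
9. emergency drill 30 days ago vs limit 45 → met
Not met: 3, 4, 8

3, 4, 8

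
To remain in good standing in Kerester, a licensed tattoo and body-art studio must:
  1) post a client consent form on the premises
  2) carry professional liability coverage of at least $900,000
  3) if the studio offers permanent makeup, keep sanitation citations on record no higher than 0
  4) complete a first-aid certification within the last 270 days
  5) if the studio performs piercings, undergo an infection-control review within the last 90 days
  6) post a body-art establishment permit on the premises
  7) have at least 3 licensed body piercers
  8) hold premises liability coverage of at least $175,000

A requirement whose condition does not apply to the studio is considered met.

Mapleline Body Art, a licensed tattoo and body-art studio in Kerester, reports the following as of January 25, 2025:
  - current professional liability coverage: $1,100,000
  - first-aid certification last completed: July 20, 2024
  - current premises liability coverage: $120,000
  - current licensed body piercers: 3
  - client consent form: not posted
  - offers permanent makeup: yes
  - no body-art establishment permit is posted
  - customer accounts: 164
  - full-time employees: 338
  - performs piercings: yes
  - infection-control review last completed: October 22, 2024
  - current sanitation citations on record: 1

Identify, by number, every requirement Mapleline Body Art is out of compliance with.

1. client consent form absent → not met
2. professional liability coverage $1,100,000 ≥ $900,000 → met
3. condition 'offers permanent makeup' holds; sanitation citations on record 1 > 0 → not met
4. first-aid certification 189 days ago vs limit 270 → met
5. condition 'performs piercings' holds; infection-control review 95 days ago vs limit 90 → not met
6. body-art establishment permit absent → not met
7. licensed body piercers 3 ≥ 3 → met
8. premises liability coverage $120,000 < $175,000 → not met
Not met: 1, 3, 5, 6, 8

1, 3, 5, 6, 8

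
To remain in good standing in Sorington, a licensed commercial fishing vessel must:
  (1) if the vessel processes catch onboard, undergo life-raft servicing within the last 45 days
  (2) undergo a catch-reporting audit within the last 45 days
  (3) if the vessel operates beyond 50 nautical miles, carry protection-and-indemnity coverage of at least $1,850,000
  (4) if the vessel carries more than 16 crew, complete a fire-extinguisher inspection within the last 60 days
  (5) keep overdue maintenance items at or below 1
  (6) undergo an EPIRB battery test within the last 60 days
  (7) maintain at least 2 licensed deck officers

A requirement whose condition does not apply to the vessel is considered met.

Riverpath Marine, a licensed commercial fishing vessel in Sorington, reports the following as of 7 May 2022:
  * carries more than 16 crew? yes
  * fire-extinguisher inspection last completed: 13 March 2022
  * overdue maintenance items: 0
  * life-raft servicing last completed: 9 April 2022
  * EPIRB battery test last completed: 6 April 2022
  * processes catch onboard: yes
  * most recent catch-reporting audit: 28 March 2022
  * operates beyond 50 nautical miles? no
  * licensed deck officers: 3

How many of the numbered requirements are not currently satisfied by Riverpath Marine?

1. condition 'processes catch onboard' holds; life-raft servicing 28 days ago vs limit 45 → met
2. catch-reporting audit 40 days ago vs limit 45 → met
3. condition 'operates beyond 50 nautical miles' does not hold → requirement n/a → met
4. condition 'carries more than 16 crew' holds; fire-extinguisher inspection 55 days ago vs limit 60 → met
5. overdue maintenance items 0 ≤ 1 → met
6. EPIRB battery test 31 days ago vs limit 60 → met
7. licensed deck officers 3 ≥ 2 → met
Not met: 0 of 7

0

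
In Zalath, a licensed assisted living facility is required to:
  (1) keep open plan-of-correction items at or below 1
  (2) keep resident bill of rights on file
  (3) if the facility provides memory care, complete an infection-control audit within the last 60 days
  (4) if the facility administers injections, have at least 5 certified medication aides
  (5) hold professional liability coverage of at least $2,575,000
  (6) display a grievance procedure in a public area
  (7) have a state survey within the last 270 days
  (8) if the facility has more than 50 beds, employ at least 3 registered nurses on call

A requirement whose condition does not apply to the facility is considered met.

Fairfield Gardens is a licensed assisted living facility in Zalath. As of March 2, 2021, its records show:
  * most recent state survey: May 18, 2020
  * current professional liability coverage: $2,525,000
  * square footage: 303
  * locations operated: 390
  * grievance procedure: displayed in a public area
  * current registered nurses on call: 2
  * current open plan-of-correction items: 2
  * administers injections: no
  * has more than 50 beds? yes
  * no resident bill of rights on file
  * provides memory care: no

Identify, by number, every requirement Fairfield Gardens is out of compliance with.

1. open plan-of-correction items 2 > 1 → not met
2. resident bill of rights absent → not met
3. condition 'provides memory care' does not hold → requirement n/a → met
4. condition 'administers injections' does not hold → requirement n/a → met
5. professional liability coverage $2,525,000 < $2,575,000 → not met
6. grievance procedure present → met
7. state survey 288 days ago vs limit 270 → not met
8. condition 'has more than 50 beds' holds; registered nurses on call 2 < 3 → not met
Not met: 1, 2, 5, 7, 8

1, 2, 5, 7, 8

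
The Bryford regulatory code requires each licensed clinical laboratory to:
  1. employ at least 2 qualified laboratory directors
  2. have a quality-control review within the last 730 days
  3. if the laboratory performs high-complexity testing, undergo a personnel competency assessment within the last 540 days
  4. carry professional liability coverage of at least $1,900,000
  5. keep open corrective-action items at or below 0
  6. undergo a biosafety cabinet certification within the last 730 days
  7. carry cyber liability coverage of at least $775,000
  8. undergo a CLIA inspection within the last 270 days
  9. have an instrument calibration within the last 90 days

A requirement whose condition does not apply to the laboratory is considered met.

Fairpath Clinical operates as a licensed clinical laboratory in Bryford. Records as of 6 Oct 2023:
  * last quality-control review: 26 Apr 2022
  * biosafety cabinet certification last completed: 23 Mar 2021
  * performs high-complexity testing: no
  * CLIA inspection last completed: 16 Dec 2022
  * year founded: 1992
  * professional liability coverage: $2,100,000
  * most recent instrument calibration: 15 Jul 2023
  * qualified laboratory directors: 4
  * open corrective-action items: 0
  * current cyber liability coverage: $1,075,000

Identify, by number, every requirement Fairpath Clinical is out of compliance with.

6, 8

1. qualified laboratory directors 4 ≥ 2 → met
2. quality-control review 528 days ago vs limit 730 → met
3. condition 'performs high-complexity testing' does not hold → requirement n/a → met
4. professional liability coverage $2,100,000 ≥ $1,900,000 → met
5. open corrective-action items 0 ≤ 0 → met
6. biosafety cabinet certification 927 days ago vs limit 730 → not met
7. cyber liability coverage $1,075,000 ≥ $775,000 → met
8. CLIA inspection 294 days ago vs limit 270 → not met
9. instrument calibration 83 days ago vs limit 90 → met
Not met: 6, 8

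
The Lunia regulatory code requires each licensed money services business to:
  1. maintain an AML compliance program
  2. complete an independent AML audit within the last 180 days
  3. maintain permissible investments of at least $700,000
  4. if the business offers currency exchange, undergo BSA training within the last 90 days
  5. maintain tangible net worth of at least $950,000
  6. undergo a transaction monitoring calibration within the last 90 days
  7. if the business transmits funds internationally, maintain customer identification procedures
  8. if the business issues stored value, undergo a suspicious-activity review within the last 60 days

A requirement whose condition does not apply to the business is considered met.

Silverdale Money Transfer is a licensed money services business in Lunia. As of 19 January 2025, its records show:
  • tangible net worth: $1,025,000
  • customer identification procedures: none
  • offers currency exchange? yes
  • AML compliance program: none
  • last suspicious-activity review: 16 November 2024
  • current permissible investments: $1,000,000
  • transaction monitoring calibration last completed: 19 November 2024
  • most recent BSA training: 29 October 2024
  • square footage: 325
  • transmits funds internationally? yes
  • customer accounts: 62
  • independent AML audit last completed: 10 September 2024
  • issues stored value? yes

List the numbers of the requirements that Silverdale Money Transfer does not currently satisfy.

1, 7, 8

1. AML compliance program absent → not met
2. independent AML audit 131 days ago vs limit 180 → met
3. permissible investments $1,000,000 ≥ $700,000 → met
4. condition 'offers currency exchange' holds; BSA training 82 days ago vs limit 90 → met
5. tangible net worth $1,025,000 ≥ $950,000 → met
6. transaction monitoring calibration 61 days ago vs limit 90 → met
7. condition 'transmits funds internationally' holds; customer identification procedures absent → not met
8. condition 'issues stored value' holds; suspicious-activity review 64 days ago vs limit 60 → not met
Not met: 1, 7, 8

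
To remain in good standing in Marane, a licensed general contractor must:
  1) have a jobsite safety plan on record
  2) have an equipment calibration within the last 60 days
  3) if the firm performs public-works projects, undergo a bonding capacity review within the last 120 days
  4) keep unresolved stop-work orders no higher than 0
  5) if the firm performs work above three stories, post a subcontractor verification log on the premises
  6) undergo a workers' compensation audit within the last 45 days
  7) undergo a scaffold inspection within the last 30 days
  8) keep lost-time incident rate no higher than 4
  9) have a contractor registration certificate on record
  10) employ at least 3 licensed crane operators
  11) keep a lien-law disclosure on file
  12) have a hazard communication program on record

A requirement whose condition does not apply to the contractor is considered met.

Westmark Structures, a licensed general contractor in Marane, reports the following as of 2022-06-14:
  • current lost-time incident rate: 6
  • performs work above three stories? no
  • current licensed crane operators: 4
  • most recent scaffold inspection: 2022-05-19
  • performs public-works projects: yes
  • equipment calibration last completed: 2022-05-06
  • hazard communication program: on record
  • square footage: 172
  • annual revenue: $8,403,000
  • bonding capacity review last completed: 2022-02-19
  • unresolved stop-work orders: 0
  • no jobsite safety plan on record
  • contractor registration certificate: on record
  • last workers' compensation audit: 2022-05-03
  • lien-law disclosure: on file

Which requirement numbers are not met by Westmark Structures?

1, 8

1. jobsite safety plan absent → not met
2. equipment calibration 39 days ago vs limit 60 → met
3. condition 'performs public-works projects' holds; bonding capacity review 115 days ago vs limit 120 → met
4. unresolved stop-work orders 0 ≤ 0 → met
5. condition 'performs work above three stories' does not hold → requirement n/a → met
6. workers' compensation audit 42 days ago vs limit 45 → met
7. scaffold inspection 26 days ago vs limit 30 → met
8. lost-time incident rate 6 > 4 → not met
9. contractor registration certificate present → met
10. licensed crane operators 4 ≥ 3 → met
11. lien-law disclosure present → met
12. hazard communication program present → met
Not met: 1, 8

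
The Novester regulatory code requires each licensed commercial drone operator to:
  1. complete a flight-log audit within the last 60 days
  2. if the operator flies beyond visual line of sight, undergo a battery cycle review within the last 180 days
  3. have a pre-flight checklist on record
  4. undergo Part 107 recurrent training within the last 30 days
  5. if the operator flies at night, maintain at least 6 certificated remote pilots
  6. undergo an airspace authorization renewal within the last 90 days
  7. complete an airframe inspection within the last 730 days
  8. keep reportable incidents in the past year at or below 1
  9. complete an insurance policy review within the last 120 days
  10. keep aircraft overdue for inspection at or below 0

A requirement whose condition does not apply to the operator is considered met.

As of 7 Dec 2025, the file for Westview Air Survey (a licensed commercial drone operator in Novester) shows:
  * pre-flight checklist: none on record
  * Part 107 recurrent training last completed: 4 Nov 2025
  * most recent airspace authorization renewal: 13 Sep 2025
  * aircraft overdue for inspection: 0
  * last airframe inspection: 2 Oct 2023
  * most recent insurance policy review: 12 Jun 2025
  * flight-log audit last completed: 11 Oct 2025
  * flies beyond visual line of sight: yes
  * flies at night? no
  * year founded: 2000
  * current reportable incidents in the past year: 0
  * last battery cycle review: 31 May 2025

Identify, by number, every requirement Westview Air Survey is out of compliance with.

1. flight-log audit 57 days ago vs limit 60 → met
2. condition 'flies beyond visual line of sight' holds; battery cycle review 190 days ago vs limit 180 → not met
3. pre-flight checklist absent → not met
4. Part 107 recurrent training 33 days ago vs limit 30 → not met
5. condition 'flies at night' does not hold → requirement n/a → met
6. airspace authorization renewal 85 days ago vs limit 90 → met
7. airframe inspection 797 days ago vs limit 730 → not met
8. reportable incidents in the past year 0 ≤ 1 → met
9. insurance policy review 178 days ago vs limit 120 → not met
10. aircraft overdue for inspection 0 ≤ 0 → met
Not met: 2, 3, 4, 7, 9

2, 3, 4, 7, 9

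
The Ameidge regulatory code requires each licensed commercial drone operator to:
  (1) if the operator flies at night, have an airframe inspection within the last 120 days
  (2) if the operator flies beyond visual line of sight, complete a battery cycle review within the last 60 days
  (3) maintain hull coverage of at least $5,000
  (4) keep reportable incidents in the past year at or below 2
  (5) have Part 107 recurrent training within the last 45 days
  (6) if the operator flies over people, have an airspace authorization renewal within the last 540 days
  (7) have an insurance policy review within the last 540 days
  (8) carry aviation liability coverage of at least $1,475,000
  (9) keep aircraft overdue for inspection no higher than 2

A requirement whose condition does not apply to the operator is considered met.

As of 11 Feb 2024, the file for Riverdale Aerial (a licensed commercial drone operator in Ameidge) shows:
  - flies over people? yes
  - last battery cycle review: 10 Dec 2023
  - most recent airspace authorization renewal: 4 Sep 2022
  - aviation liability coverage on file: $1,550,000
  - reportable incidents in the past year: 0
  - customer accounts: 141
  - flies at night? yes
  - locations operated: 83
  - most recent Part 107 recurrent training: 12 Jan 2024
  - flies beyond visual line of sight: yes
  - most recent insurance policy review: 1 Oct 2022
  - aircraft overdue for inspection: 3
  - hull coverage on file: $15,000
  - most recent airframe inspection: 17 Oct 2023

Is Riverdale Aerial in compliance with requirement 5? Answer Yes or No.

Yes

5. Part 107 recurrent training 30 days ago vs limit 45 → met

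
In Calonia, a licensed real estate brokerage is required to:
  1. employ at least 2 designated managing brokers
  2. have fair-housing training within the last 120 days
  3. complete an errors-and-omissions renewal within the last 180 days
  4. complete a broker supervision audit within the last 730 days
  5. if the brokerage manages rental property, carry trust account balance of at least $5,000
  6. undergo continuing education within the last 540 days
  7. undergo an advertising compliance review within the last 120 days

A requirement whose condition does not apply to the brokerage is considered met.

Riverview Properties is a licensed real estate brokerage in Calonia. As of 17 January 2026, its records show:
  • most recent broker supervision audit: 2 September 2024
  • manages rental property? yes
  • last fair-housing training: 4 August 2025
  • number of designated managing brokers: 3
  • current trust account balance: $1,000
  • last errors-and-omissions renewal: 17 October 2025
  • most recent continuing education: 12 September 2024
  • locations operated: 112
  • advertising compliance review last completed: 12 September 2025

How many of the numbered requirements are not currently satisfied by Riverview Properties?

1. designated managing brokers 3 ≥ 2 → met
2. fair-housing training 166 days ago vs limit 120 → not met
3. errors-and-omissions renewal 92 days ago vs limit 180 → met
4. broker supervision audit 502 days ago vs limit 730 → met
5. condition 'manages rental property' holds; trust account balance $1,000 < $5,000 → not met
6. continuing education 492 days ago vs limit 540 → met
7. advertising compliance review 127 days ago vs limit 120 → not met
Not met: 3 of 7

3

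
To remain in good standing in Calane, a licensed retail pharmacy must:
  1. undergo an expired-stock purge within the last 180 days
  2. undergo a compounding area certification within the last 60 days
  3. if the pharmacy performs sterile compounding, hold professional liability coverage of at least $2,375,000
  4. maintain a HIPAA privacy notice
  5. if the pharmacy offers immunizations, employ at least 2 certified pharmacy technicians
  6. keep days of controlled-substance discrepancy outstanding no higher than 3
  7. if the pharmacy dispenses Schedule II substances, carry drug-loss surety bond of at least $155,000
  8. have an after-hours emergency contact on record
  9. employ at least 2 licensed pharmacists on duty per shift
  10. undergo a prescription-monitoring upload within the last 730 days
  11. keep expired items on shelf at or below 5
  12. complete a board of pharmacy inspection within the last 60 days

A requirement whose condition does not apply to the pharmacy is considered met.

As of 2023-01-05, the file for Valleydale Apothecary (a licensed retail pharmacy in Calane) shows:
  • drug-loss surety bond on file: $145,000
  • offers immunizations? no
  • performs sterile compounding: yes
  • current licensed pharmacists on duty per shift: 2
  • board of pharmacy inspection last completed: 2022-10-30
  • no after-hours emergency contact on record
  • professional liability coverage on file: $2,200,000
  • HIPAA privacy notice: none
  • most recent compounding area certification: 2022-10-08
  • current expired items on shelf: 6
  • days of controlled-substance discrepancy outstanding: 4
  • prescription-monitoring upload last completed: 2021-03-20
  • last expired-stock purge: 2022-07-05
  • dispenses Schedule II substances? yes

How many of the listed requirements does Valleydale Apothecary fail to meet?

1. expired-stock purge 184 days ago vs limit 180 → not met
2. compounding area certification 89 days ago vs limit 60 → not met
3. condition 'performs sterile compounding' holds; professional liability coverage $2,200,000 < $2,375,000 → not met
4. HIPAA privacy notice absent → not met
5. condition 'offers immunizations' does not hold → requirement n/a → met
6. days of controlled-substance discrepancy outstanding 4 > 3 → not met
7. condition 'dispenses Schedule II substances' holds; drug-loss surety bond $145,000 < $155,000 → not met
8. after-hours emergency contact absent → not met
9. licensed pharmacists on duty per shift 2 ≥ 2 → met
10. prescription-monitoring upload 656 days ago vs limit 730 → met
11. expired items on shelf 6 > 5 → not met
12. board of pharmacy inspection 67 days ago vs limit 60 → not met
Not met: 9 of 12

9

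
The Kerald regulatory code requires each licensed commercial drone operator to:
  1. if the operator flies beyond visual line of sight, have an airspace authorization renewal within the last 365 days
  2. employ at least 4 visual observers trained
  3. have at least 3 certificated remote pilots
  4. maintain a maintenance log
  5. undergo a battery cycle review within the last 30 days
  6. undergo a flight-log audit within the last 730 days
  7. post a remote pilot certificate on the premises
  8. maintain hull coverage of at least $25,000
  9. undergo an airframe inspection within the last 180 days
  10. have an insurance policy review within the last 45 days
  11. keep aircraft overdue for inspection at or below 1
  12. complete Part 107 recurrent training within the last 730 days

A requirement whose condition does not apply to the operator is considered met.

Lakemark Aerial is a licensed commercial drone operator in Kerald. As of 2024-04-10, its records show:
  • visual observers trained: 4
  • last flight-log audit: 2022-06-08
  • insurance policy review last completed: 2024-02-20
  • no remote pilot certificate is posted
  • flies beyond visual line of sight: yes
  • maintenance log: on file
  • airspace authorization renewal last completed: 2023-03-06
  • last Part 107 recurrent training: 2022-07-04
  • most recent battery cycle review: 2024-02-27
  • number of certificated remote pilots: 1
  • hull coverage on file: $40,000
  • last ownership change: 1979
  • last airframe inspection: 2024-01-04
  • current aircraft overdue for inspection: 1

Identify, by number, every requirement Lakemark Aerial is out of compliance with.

1. condition 'flies beyond visual line of sight' holds; airspace authorization renewal 401 days ago vs limit 365 → not met
2. visual observers trained 4 ≥ 4 → met
3. certificated remote pilots 1 < 3 → not met
4. maintenance log present → met
5. battery cycle review 43 days ago vs limit 30 → not met
6. flight-log audit 672 days ago vs limit 730 → met
7. remote pilot certificate absent → not met
8. hull coverage $40,000 ≥ $25,000 → met
9. airframe inspection 97 days ago vs limit 180 → met
10. insurance policy review 50 days ago vs limit 45 → not met
11. aircraft overdue for inspection 1 ≤ 1 → met
12. Part 107 recurrent training 646 days ago vs limit 730 → met
Not met: 1, 3, 5, 7, 10

1, 3, 5, 7, 10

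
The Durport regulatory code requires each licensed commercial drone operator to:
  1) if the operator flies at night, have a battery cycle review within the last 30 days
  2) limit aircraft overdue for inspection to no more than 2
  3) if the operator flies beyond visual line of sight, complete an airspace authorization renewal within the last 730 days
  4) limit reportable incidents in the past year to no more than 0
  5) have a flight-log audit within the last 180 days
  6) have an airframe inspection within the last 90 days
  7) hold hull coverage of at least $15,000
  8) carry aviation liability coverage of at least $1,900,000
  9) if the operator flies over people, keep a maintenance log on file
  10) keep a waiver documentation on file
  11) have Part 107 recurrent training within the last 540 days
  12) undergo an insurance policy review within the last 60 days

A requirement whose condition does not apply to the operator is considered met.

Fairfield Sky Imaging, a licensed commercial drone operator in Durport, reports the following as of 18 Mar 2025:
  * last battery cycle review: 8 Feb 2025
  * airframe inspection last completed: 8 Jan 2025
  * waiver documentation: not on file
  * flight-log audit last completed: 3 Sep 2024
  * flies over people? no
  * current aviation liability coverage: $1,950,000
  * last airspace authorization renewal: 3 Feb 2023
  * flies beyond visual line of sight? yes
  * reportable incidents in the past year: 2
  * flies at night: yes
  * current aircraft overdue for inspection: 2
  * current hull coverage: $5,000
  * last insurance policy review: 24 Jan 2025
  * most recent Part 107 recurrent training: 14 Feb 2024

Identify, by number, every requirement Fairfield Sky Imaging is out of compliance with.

1. condition 'flies at night' holds; battery cycle review 38 days ago vs limit 30 → not met
2. aircraft overdue for inspection 2 ≤ 2 → met
3. condition 'flies beyond visual line of sight' holds; airspace authorization renewal 774 days ago vs limit 730 → not met
4. reportable incidents in the past year 2 > 0 → not met
5. flight-log audit 196 days ago vs limit 180 → not met
6. airframe inspection 69 days ago vs limit 90 → met
7. hull coverage $5,000 < $15,000 → not met
8. aviation liability coverage $1,950,000 ≥ $1,900,000 → met
9. condition 'flies over people' does not hold → requirement n/a → met
10. waiver documentation absent → not met
11. Part 107 recurrent training 398 days ago vs limit 540 → met
12. insurance policy review 53 days ago vs limit 60 → met
Not met: 1, 3, 4, 5, 7, 10

1, 3, 4, 5, 7, 10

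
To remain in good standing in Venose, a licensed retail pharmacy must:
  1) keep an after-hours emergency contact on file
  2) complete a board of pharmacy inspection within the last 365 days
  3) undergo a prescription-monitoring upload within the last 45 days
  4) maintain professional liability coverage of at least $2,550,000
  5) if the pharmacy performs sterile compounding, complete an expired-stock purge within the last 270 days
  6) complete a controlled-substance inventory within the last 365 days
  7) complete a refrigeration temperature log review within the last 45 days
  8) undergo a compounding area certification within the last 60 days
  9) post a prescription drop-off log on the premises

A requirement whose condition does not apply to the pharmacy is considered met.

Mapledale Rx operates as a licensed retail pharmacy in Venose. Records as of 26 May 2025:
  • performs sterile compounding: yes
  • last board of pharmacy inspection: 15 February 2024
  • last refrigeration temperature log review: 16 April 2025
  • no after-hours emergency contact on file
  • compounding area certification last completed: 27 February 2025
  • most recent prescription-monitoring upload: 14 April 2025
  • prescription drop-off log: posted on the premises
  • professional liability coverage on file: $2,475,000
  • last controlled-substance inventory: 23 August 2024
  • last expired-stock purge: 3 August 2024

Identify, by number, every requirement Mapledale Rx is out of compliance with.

1. after-hours emergency contact absent → not met
2. board of pharmacy inspection 466 days ago vs limit 365 → not met
3. prescription-monitoring upload 42 days ago vs limit 45 → met
4. professional liability coverage $2,475,000 < $2,550,000 → not met
5. condition 'performs sterile compounding' holds; expired-stock purge 296 days ago vs limit 270 → not met
6. controlled-substance inventory 276 days ago vs limit 365 → met
7. refrigeration temperature log review 40 days ago vs limit 45 → met
8. compounding area certification 88 days ago vs limit 60 → not met
9. prescription drop-off log present → met
Not met: 1, 2, 4, 5, 8

1, 2, 4, 5, 8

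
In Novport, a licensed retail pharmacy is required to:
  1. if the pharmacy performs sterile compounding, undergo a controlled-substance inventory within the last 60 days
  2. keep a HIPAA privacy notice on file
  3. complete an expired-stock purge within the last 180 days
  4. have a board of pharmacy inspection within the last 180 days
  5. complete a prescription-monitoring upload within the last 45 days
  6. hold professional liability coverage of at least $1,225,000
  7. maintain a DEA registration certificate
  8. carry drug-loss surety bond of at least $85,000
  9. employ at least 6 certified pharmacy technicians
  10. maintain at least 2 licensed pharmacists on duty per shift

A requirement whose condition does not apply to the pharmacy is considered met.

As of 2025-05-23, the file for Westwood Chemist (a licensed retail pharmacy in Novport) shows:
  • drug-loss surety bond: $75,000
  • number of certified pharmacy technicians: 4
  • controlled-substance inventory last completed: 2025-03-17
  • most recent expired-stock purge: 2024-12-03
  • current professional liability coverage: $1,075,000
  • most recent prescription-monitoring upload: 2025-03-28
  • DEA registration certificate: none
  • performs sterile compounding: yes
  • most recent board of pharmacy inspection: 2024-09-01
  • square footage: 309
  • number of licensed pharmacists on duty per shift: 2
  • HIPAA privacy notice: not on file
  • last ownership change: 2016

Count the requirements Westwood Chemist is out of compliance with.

1. condition 'performs sterile compounding' holds; controlled-substance inventory 67 days ago vs limit 60 → not met
2. HIPAA privacy notice absent → not met
3. expired-stock purge 171 days ago vs limit 180 → met
4. board of pharmacy inspection 264 days ago vs limit 180 → not met
5. prescription-monitoring upload 56 days ago vs limit 45 → not met
6. professional liability coverage $1,075,000 < $1,225,000 → not met
7. DEA registration certificate absent → not met
8. drug-loss surety bond $75,000 < $85,000 → not met
9. certified pharmacy technicians 4 < 6 → not met
10. licensed pharmacists on duty per shift 2 ≥ 2 → met
Not met: 8 of 10

8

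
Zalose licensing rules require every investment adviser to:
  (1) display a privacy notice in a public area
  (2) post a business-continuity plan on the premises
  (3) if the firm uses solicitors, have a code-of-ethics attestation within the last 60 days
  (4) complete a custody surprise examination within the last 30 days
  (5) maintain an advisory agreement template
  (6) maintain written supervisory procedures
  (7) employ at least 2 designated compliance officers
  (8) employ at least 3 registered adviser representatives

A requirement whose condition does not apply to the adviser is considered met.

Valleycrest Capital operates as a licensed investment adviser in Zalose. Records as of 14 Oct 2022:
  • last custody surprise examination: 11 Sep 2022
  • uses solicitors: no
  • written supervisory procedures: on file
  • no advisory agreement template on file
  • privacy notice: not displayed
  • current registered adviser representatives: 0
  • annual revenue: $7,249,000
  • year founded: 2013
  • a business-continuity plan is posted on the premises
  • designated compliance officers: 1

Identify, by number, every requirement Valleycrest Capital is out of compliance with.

1, 4, 5, 7, 8

1. privacy notice absent → not met
2. business-continuity plan present → met
3. condition 'uses solicitors' does not hold → requirement n/a → met
4. custody surprise examination 33 days ago vs limit 30 → not met
5. advisory agreement template absent → not met
6. written supervisory procedures present → met
7. designated compliance officers 1 < 2 → not met
8. registered adviser representatives 0 < 3 → not met
Not met: 1, 4, 5, 7, 8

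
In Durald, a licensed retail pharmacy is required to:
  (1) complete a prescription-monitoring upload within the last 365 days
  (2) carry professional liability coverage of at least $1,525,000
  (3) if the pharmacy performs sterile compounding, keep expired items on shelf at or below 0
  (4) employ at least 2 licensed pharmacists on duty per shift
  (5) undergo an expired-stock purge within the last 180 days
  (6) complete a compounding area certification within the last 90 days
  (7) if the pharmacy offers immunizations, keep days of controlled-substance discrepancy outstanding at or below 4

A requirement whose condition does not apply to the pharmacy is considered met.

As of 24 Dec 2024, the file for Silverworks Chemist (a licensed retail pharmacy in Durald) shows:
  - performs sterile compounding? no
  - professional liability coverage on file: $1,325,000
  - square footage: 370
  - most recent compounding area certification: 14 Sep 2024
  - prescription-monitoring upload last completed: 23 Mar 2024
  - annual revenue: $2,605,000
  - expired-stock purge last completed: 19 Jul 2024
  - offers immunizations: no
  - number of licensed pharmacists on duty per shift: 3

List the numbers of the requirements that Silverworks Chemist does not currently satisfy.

1. prescription-monitoring upload 276 days ago vs limit 365 → met
2. professional liability coverage $1,325,000 < $1,525,000 → not met
3. condition 'performs sterile compounding' does not hold → requirement n/a → met
4. licensed pharmacists on duty per shift 3 ≥ 2 → met
5. expired-stock purge 158 days ago vs limit 180 → met
6. compounding area certification 101 days ago vs limit 90 → not met
7. condition 'offers immunizations' does not hold → requirement n/a → met
Not met: 2, 6

2, 6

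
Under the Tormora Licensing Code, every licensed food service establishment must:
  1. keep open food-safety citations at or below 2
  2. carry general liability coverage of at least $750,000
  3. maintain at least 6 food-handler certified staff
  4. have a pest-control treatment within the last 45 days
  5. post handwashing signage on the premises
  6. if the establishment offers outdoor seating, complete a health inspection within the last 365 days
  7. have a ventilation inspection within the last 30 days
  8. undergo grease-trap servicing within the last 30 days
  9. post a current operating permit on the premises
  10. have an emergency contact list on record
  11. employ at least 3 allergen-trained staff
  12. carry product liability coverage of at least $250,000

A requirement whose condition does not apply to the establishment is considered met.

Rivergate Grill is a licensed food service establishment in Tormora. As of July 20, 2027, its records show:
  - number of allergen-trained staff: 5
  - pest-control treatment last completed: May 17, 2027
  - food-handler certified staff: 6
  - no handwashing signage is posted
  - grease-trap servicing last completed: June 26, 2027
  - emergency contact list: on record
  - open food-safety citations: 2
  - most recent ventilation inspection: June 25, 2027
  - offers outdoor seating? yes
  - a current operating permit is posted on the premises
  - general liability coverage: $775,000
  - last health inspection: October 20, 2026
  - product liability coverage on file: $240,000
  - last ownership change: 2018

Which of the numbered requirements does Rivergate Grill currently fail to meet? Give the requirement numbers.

1. open food-safety citations 2 ≤ 2 → met
2. general liability coverage $775,000 ≥ $750,000 → met
3. food-handler certified staff 6 ≥ 6 → met
4. pest-control treatment 64 days ago vs limit 45 → not met
5. handwashing signage absent → not met
6. condition 'offers outdoor seating' holds; health inspection 273 days ago vs limit 365 → met
7. ventilation inspection 25 days ago vs limit 30 → met
8. grease-trap servicing 24 days ago vs limit 30 → met
9. current operating permit present → met
10. emergency contact list present → met
11. allergen-trained staff 5 ≥ 3 → met
12. product liability coverage $240,000 < $250,000 → not met
Not met: 4, 5, 12

4, 5, 12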